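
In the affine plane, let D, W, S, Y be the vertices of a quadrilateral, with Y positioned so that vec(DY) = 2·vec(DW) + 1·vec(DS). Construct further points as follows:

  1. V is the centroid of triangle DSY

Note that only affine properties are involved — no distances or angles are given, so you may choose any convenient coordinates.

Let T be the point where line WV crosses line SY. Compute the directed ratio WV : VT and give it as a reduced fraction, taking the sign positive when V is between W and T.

Set D = (0, 0), W = (1, 0), S = (0, 1), Y = (2, 1); any affine frame gives the same invariant.
1. V is the centroid of triangle DSY ⇒ V = (2/3, 2/3)
line WV meets SY at T = (1/2, 1)
V = W + t·(T−W) with t = 2/3, so WV:VT = 2/3:1/3

WV:VT = 2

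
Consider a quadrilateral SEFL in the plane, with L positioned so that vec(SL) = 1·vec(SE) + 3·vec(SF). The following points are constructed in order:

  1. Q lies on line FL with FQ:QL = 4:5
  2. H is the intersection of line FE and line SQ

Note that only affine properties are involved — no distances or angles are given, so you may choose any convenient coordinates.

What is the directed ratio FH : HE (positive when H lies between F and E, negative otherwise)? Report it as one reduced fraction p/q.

Set S = (0, 0), E = (1, 0), F = (0, 1), L = (1, 3); any affine frame gives the same invariant.
1. Q lies on line FL with FQ:QL = 4:5 ⇒ Q = (4/9, 17/9)
2. H is the intersection of line FE and line SQ ⇒ H = (4/21, 17/21)
H = F + t·(E−F) with t = 4/21, so FH:HE = t:(1−t) = 4/21:17/21

FH:HE = 4/17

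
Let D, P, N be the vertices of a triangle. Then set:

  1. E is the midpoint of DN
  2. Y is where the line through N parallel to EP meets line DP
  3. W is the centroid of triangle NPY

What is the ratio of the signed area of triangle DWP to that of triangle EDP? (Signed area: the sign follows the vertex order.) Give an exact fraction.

[DWP]:[EDP] = -2/3

Set D = (0, 0), P = (1, 0), N = (0, 1); any affine frame gives the same invariant.
1. E is the midpoint of DN ⇒ E = (0, 1/2)
2. Y is where the line through N parallel to EP meets line DP ⇒ Y = (2, 0)
3. W is the centroid of triangle NPY ⇒ W = (1, 1/3)
2·[DWP] = -1/3, 2·[EDP] = 1/2
[DWP]:[EDP] = -1/3:1/2 = -2/3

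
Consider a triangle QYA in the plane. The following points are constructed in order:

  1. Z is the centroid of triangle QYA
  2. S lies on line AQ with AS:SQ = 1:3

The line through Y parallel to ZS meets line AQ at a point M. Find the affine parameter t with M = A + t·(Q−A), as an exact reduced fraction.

Assign Q = (0, 0), Y = (1, 0), A = (0, 1) — the answer is frame-independent, so this choice is without loss of generality.
1. Z is the centroid of triangle QYA ⇒ Z = (1/3, 1/3)
2. S lies on line AQ with AS:SQ = 1:3 ⇒ S = (0, 3/4)
through Y parallel to ZS: direction (-1/3, 5/12); meets AQ at M = (0, 5/4)
M = A + t·(Q−A) with t = -1/4

t = -1/4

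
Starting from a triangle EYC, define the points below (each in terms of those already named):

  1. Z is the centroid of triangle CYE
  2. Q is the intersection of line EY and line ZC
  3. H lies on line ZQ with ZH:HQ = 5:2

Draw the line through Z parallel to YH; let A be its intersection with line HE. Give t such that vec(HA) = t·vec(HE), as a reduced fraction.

t = -5/4

Set E = (0, 0), Y = (1, 0), C = (0, 1); any affine frame gives the same invariant.
1. Z is the centroid of triangle CYE ⇒ Z = (1/3, 1/3)
2. Q is the intersection of line EY and line ZC ⇒ Q = (1/2, 0)
3. H lies on line ZQ with ZH:HQ = 5:2 ⇒ H = (19/42, 2/21)
through Z parallel to YH: direction (-23/42, 2/21); meets HE at A = (57/56, 3/14)
A = H + t·(E−H) with t = -5/4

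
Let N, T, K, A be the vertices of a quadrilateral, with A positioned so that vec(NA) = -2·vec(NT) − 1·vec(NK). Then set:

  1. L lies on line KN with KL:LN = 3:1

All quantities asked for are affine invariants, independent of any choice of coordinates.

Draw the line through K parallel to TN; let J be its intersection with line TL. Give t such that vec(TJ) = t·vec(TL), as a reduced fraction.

Assign N = (0, 0), T = (1, 0), K = (0, 1), A = (-2, -1) — the answer is frame-independent, so this choice is without loss of generality.
1. L lies on line KN with KL:LN = 3:1 ⇒ L = (0, 1/4)
through K parallel to TN: direction (-1, 0); meets TL at J = (-3, 1)
J = T + t·(L−T) with t = 4

t = 4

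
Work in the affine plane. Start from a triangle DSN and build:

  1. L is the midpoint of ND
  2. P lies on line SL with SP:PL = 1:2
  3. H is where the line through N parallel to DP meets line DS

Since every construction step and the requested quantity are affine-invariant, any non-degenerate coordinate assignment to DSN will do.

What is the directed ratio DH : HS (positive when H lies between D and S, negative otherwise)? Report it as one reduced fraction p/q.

Work in coordinates with D = (0, 0), S = (1, 0), N = (0, 1).
1. L is the midpoint of ND ⇒ L = (0, 1/2)
2. P lies on line SL with SP:PL = 1:2 ⇒ P = (2/3, 1/6)
3. H is where the line through N parallel to DP meets line DS ⇒ H = (-4, 0)
H = D + t·(S−D) with t = -4, so DH:HS = t:(1−t) = -4:5

DH:HS = -4/5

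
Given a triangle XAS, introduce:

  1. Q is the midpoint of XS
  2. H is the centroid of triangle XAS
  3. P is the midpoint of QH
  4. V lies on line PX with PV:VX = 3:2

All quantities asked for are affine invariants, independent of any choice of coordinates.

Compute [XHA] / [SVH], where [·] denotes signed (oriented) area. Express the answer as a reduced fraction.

[XHA]:[SVH] = -10/7

Work in coordinates with X = (0, 0), A = (1, 0), S = (0, 1).
1. Q is the midpoint of XS ⇒ Q = (0, 1/2)
2. H is the centroid of triangle XAS ⇒ H = (1/3, 1/3)
3. P is the midpoint of QH ⇒ P = (1/6, 5/12)
4. V lies on line PX with PV:VX = 3:2 ⇒ V = (1/15, 1/6)
2·[XHA] = -1/3, 2·[SVH] = 7/30
[XHA]:[SVH] = -1/3:7/30 = -10/7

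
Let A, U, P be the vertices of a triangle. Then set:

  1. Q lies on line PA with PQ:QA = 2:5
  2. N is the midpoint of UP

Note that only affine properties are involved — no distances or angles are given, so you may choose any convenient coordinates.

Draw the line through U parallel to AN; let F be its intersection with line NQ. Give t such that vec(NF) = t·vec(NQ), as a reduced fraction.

Work in coordinates with A = (0, 0), U = (1, 0), P = (0, 1).
1. Q lies on line PA with PQ:QA = 2:5 ⇒ Q = (0, 5/7)
2. N is the midpoint of UP ⇒ N = (1/2, 1/2)
through U parallel to AN: direction (1/2, 1/2); meets NQ at F = (6/5, 1/5)
F = N + t·(Q−N) with t = -7/5

t = -7/5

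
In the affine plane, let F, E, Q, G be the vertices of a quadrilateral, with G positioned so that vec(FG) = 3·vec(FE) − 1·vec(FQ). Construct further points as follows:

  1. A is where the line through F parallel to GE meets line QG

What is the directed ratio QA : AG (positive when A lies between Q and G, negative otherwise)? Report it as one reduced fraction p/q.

QA:AG = -2

Set F = (0, 0), E = (1, 0), Q = (0, 1), G = (3, -1); any affine frame gives the same invariant.
1. A is where the line through F parallel to GE meets line QG ⇒ A = (6, -3)
A = Q + t·(G−Q) with t = 2, so QA:AG = t:(1−t) = 2:-1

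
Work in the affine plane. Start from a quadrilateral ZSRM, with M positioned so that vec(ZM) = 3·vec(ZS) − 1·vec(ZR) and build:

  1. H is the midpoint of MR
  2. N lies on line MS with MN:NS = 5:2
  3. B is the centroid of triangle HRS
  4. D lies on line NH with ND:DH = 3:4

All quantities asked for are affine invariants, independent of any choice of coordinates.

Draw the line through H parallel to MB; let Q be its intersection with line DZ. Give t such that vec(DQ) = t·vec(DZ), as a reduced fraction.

t = -22/125

Set Z = (0, 0), S = (1, 0), R = (0, 1), M = (3, -1); any affine frame gives the same invariant.
1. H is the midpoint of MR ⇒ H = (3/2, 0)
2. N lies on line MS with MN:NS = 5:2 ⇒ N = (11/7, -2/7)
3. B is the centroid of triangle HRS ⇒ B = (5/6, 1/3)
4. D lies on line NH with ND:DH = 3:4 ⇒ D = (151/98, -8/49)
through H parallel to MB: direction (-13/6, 4/3); meets DZ at Q = (453/250, -24/125)
Q = D + t·(Z−D) with t = -22/125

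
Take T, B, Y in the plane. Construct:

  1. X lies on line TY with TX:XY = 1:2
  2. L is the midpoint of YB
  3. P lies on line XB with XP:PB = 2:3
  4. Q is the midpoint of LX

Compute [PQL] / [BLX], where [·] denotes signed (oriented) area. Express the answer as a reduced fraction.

Work in coordinates with T = (0, 0), B = (1, 0), Y = (0, 1).
1. X lies on line TY with TX:XY = 1:2 ⇒ X = (0, 1/3)
2. L is the midpoint of YB ⇒ L = (1/2, 1/2)
3. P lies on line XB with XP:PB = 2:3 ⇒ P = (2/5, 1/5)
4. Q is the midpoint of LX ⇒ Q = (1/4, 5/12)
2·[PQL] = -1/15, 2·[BLX] = 1/3
[PQL]:[BLX] = -1/15:1/3 = -1/5

[PQL]:[BLX] = -1/5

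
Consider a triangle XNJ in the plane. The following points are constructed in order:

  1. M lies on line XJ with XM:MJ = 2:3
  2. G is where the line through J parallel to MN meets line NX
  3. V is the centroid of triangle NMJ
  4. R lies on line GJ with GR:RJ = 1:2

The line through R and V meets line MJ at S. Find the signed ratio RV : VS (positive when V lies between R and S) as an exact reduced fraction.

RV:VS = 4

Work in coordinates with X = (0, 0), N = (1, 0), J = (0, 1).
1. M lies on line XJ with XM:MJ = 2:3 ⇒ M = (0, 2/5)
2. G is where the line through J parallel to MN meets line NX ⇒ G = (5/2, 0)
3. V is the centroid of triangle NMJ ⇒ V = (1/3, 7/15)
4. R lies on line GJ with GR:RJ = 1:2 ⇒ R = (5/3, 1/3)
line RV meets MJ at S = (0, 1/2)
V = R + t·(S−R) with t = 4/5, so RV:VS = 4/5:1/5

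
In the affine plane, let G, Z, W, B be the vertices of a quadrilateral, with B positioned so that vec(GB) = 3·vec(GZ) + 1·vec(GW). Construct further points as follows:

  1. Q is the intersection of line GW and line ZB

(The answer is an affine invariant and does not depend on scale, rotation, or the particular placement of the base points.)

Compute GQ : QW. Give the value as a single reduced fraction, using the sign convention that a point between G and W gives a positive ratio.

GQ:QW = -1/3

Assign G = (0, 0), Z = (1, 0), W = (0, 1), B = (3, 1) — the answer is frame-independent, so this choice is without loss of generality.
1. Q is the intersection of line GW and line ZB ⇒ Q = (0, -1/2)
Q = G + t·(W−G) with t = -1/2, so GQ:QW = t:(1−t) = -1/2:3/2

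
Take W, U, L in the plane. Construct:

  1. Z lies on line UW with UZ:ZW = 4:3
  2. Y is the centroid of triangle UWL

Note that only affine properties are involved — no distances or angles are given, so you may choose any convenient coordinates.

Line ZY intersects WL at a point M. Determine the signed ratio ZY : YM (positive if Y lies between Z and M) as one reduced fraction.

Assign W = (0, 0), U = (1, 0), L = (0, 1) — the answer is frame-independent, so this choice is without loss of generality.
1. Z lies on line UW with UZ:ZW = 4:3 ⇒ Z = (3/7, 0)
2. Y is the centroid of triangle UWL ⇒ Y = (1/3, 1/3)
line ZY meets WL at M = (0, 3/2)
Y = Z + t·(M−Z) with t = 2/9, so ZY:YM = 2/9:7/9

ZY:YM = 2/7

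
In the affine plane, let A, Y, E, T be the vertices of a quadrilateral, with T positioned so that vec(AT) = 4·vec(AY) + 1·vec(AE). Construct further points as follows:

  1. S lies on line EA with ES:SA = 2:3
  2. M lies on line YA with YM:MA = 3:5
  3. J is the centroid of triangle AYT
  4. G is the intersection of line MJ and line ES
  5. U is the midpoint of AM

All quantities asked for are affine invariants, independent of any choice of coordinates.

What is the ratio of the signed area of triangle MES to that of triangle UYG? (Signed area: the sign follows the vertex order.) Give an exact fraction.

[MES]:[UYG] = -20/11

Work in coordinates with A = (0, 0), Y = (1, 0), E = (0, 1), T = (4, 1).
1. S lies on line EA with ES:SA = 2:3 ⇒ S = (0, 3/5)
2. M lies on line YA with YM:MA = 3:5 ⇒ M = (5/8, 0)
3. J is the centroid of triangle AYT ⇒ J = (5/3, 1/3)
4. G is the intersection of line MJ and line ES ⇒ G = (0, -1/5)
5. U is the midpoint of AM ⇒ U = (5/16, 0)
2·[MES] = 1/4, 2·[UYG] = -11/80
[MES]:[UYG] = 1/4:-11/80 = -20/11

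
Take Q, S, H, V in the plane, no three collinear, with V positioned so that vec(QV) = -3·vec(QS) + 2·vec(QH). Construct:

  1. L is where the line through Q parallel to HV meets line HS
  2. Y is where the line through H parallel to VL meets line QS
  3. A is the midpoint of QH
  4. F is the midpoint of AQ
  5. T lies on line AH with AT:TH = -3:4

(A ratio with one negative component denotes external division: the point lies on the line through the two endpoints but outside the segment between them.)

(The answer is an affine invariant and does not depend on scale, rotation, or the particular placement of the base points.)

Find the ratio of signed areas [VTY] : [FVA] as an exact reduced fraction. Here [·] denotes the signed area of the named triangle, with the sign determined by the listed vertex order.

Work in coordinates with Q = (0, 0), S = (1, 0), H = (0, 1), V = (-3, 2).
1. L is where the line through Q parallel to HV meets line HS ⇒ L = (3/2, -1/2)
2. Y is where the line through H parallel to VL meets line QS ⇒ Y = (9/5, 0)
3. A is the midpoint of QH ⇒ A = (0, 1/2)
4. F is the midpoint of AQ ⇒ F = (0, 1/4)
5. T lies on line AH with AT:TH = -3:4 ⇒ T = (0, -1)
2·[VTY] = 42/5, 2·[FVA] = -3/4
[VTY]:[FVA] = 42/5:-3/4 = -56/5

[VTY]:[FVA] = -56/5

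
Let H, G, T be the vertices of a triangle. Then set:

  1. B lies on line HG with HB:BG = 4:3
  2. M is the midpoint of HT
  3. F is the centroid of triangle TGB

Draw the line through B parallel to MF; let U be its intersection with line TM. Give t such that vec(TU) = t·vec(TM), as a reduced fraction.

Assign H = (0, 0), G = (1, 0), T = (0, 1) — the answer is frame-independent, so this choice is without loss of generality.
1. B lies on line HG with HB:BG = 4:3 ⇒ B = (4/7, 0)
2. M is the midpoint of HT ⇒ M = (0, 1/2)
3. F is the centroid of triangle TGB ⇒ F = (11/21, 1/3)
through B parallel to MF: direction (11/21, -1/6); meets TM at U = (0, 2/11)
U = T + t·(M−T) with t = 18/11

t = 18/11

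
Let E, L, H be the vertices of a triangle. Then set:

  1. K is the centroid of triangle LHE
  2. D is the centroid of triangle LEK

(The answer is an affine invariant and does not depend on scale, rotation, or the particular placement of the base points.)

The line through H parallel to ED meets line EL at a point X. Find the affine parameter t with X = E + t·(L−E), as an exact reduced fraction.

Set E = (0, 0), L = (1, 0), H = (0, 1); any affine frame gives the same invariant.
1. K is the centroid of triangle LHE ⇒ K = (1/3, 1/3)
2. D is the centroid of triangle LEK ⇒ D = (4/9, 1/9)
through H parallel to ED: direction (4/9, 1/9); meets EL at X = (-4, 0)
X = E + t·(L−E) with t = -4

t = -4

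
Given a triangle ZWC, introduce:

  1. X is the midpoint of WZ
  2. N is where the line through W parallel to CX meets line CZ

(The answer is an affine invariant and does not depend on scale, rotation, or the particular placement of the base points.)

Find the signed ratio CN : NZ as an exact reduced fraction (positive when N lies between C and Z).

Choose coordinates Z = (0, 0), W = (1, 0), C = (0, 1).
1. X is the midpoint of WZ ⇒ X = (1/2, 0)
2. N is where the line through W parallel to CX meets line CZ ⇒ N = (0, 2)
N = C + t·(Z−C) with t = -1, so CN:NZ = t:(1−t) = -1:2

CN:NZ = -1/2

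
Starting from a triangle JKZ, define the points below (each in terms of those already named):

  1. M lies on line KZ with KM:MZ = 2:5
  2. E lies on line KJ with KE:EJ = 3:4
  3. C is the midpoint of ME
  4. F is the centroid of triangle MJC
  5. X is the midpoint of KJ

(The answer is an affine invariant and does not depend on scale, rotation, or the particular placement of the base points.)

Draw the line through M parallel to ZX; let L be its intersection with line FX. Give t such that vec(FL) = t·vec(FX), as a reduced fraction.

Work in coordinates with J = (0, 0), K = (1, 0), Z = (0, 1).
1. M lies on line KZ with KM:MZ = 2:5 ⇒ M = (5/7, 2/7)
2. E lies on line KJ with KE:EJ = 3:4 ⇒ E = (4/7, 0)
3. C is the midpoint of ME ⇒ C = (9/14, 1/7)
4. F is the centroid of triangle MJC ⇒ F = (19/42, 1/7)
5. X is the midpoint of KJ ⇒ X = (1/2, 0)
through M parallel to ZX: direction (1/2, -1); meets FX at L = (-3/14, 15/7)
L = F + t·(X−F) with t = -14

t = -14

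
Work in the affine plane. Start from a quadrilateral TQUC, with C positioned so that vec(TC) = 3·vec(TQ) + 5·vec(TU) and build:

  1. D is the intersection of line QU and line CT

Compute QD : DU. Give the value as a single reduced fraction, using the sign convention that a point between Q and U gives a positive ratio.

QD:DU = 5/3

Assign T = (0, 0), Q = (1, 0), U = (0, 1), C = (3, 5) — the answer is frame-independent, so this choice is without loss of generality.
1. D is the intersection of line QU and line CT ⇒ D = (3/8, 5/8)
D = Q + t·(U−Q) with t = 5/8, so QD:DU = t:(1−t) = 5/8:3/8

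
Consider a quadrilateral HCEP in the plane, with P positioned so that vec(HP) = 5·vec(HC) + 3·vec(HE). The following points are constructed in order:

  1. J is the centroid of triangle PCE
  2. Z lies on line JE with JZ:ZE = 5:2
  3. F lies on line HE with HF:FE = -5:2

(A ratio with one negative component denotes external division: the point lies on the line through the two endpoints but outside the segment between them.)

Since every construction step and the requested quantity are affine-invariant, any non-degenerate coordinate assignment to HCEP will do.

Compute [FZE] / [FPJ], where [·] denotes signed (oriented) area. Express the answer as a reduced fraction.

Work in coordinates with H = (0, 0), C = (1, 0), E = (0, 1), P = (5, 3).
1. J is the centroid of triangle PCE ⇒ J = (2, 4/3)
2. Z lies on line JE with JZ:ZE = 5:2 ⇒ Z = (4/7, 23/21)
3. F lies on line HE with HF:FE = -5:2 ⇒ F = (0, 5/3)
2·[FZE] = -8/21, 2·[FPJ] = -13/3
[FZE]:[FPJ] = -8/21:-13/3 = 8/91

[FZE]:[FPJ] = 8/91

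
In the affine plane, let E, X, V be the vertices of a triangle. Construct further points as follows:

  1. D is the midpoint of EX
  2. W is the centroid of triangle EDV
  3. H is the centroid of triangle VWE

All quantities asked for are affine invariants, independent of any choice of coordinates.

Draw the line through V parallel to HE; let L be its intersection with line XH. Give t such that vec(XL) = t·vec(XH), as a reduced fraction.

t = 9/8

Choose coordinates E = (0, 0), X = (1, 0), V = (0, 1).
1. D is the midpoint of EX ⇒ D = (1/2, 0)
2. W is the centroid of triangle EDV ⇒ W = (1/6, 1/3)
3. H is the centroid of triangle VWE ⇒ H = (1/18, 4/9)
through V parallel to HE: direction (-1/18, -4/9); meets XH at L = (-1/16, 1/2)
L = X + t·(H−X) with t = 9/8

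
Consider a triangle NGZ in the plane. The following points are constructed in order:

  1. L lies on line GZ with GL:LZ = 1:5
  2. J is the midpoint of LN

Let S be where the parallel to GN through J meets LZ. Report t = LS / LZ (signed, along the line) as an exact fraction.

t = -1/10

Assign N = (0, 0), G = (1, 0), Z = (0, 1) — the answer is frame-independent, so this choice is without loss of generality.
1. L lies on line GZ with GL:LZ = 1:5 ⇒ L = (5/6, 1/6)
2. J is the midpoint of LN ⇒ J = (5/12, 1/12)
through J parallel to GN: direction (-1, 0); meets LZ at S = (11/12, 1/12)
S = L + t·(Z−L) with t = -1/10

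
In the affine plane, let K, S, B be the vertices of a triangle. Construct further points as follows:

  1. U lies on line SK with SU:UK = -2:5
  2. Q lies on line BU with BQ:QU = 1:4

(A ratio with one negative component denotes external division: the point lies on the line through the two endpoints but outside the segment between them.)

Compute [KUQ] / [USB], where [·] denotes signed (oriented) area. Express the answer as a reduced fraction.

Work in coordinates with K = (0, 0), S = (1, 0), B = (0, 1).
1. U lies on line SK with SU:UK = -2:5 ⇒ U = (5/3, 0)
2. Q lies on line BU with BQ:QU = 1:4 ⇒ Q = (1/3, 4/5)
2·[KUQ] = 4/3, 2·[USB] = -2/3
[KUQ]:[USB] = 4/3:-2/3 = -2

[KUQ]:[USB] = -2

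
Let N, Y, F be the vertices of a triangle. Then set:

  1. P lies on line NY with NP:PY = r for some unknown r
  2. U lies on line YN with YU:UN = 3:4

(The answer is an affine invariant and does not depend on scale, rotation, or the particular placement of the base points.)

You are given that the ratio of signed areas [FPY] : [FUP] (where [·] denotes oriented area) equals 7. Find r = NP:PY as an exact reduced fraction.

Set N = (0, 0), Y = (1, 0), F = (0, 1); any affine frame gives the same invariant.
1. With NP:PY = r, write λ = r/(r+1) so P = N + λ·(Y−N); P is affine-linear in λ
2. U lies on line YN with YU:UN = 3:4 ⇒ U = (4/7, 0)
Every point depending on P is an affine combination of P and λ-independent points, so each such coordinate is linear in λ; the λ² term in each signed area is a multiple of (Y−N)×(Y−N) = 0, so 2·[FPY] and 2·[FUP] are each linear in λ. Evaluating at λ=0 and λ=1:
  2·[FPY] = −λ + 1,   2·[FUP] = λ − 4/7
So [FPY]:[FUP] = (−λ + 1) / (λ − 4/7). Setting this equal to 7:
  −λ + 1 = 7·(λ − 4/7)  ⇒  λ = 5/8
Then r = λ/(1−λ) = (5/8)/(3/8) = 5/3. Check: with r = 5/3, P = (5/8, 0) and [FPY]:[FUP] = 7 as required.

r = 5/3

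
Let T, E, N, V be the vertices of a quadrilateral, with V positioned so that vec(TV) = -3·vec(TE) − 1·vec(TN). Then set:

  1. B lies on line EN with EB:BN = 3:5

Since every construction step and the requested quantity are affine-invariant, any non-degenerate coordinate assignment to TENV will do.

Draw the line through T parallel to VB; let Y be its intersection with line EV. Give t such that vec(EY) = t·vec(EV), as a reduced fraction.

Choose coordinates T = (0, 0), E = (1, 0), N = (0, 1), V = (-3, -1).
1. B lies on line EN with EB:BN = 3:5 ⇒ B = (5/8, 3/8)
through T parallel to VB: direction (29/8, 11/8); meets EV at Y = (-29/15, -11/15)
Y = E + t·(V−E) with t = 11/15

t = 11/15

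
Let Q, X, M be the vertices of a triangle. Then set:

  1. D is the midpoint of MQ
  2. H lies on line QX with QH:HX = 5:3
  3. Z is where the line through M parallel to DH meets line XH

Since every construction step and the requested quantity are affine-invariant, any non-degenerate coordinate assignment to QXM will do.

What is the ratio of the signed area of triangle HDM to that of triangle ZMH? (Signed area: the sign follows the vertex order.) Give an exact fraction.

Work in coordinates with Q = (0, 0), X = (1, 0), M = (0, 1).
1. D is the midpoint of MQ ⇒ D = (0, 1/2)
2. H lies on line QX with QH:HX = 5:3 ⇒ H = (5/8, 0)
3. Z is where the line through M parallel to DH meets line XH ⇒ Z = (5/4, 0)
2·[HDM] = -5/16, 2·[ZMH] = 5/8
[HDM]:[ZMH] = -5/16:5/8 = -1/2

[HDM]:[ZMH] = -1/2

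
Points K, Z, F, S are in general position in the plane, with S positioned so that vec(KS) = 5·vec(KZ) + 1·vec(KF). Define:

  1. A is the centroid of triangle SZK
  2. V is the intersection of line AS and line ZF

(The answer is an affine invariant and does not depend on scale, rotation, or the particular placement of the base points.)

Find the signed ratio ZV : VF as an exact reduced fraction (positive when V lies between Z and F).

ZV:VF = 1/10

Choose coordinates K = (0, 0), Z = (1, 0), F = (0, 1), S = (5, 1).
1. A is the centroid of triangle SZK ⇒ A = (2, 1/3)
2. V is the intersection of line AS and line ZF ⇒ V = (10/11, 1/11)
V = Z + t·(F−Z) with t = 1/11, so ZV:VF = t:(1−t) = 1/11:10/11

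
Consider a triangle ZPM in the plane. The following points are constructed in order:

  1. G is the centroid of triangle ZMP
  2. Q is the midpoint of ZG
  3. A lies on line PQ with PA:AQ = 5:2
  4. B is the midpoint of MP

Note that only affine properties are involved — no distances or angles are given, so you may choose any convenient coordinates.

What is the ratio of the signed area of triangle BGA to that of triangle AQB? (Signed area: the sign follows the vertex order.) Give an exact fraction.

[BGA]:[AQB] = -1/2

Assign Z = (0, 0), P = (1, 0), M = (0, 1) — the answer is frame-independent, so this choice is without loss of generality.
1. G is the centroid of triangle ZMP ⇒ G = (1/3, 1/3)
2. Q is the midpoint of ZG ⇒ Q = (1/6, 1/6)
3. A lies on line PQ with PA:AQ = 5:2 ⇒ A = (17/42, 5/42)
4. B is the midpoint of MP ⇒ B = (1/2, 1/2)
2·[BGA] = 1/21, 2·[AQB] = -2/21
[BGA]:[AQB] = 1/21:-2/21 = -1/2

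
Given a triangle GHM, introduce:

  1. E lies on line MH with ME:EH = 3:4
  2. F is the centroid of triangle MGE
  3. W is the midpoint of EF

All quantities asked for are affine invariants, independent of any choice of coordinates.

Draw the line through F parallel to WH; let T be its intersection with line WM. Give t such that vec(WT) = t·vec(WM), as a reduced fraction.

Work in coordinates with G = (0, 0), H = (1, 0), M = (0, 1).
1. E lies on line MH with ME:EH = 3:4 ⇒ E = (3/7, 4/7)
2. F is the centroid of triangle MGE ⇒ F = (1/7, 11/21)
3. W is the midpoint of EF ⇒ W = (2/7, 23/42)
through F parallel to WH: direction (5/7, -23/42); meets WM at T = (22/49, 85/294)
T = W + t·(M−W) with t = -4/7

t = -4/7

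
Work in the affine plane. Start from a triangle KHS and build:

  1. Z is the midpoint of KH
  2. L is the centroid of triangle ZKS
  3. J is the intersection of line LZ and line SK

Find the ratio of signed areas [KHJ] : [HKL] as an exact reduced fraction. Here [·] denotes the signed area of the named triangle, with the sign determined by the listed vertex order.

[KHJ]:[HKL] = -3/2

Set K = (0, 0), H = (1, 0), S = (0, 1); any affine frame gives the same invariant.
1. Z is the midpoint of KH ⇒ Z = (1/2, 0)
2. L is the centroid of triangle ZKS ⇒ L = (1/6, 1/3)
3. J is the intersection of line LZ and line SK ⇒ J = (0, 1/2)
2·[KHJ] = 1/2, 2·[HKL] = -1/3
[KHJ]:[HKL] = 1/2:-1/3 = -3/2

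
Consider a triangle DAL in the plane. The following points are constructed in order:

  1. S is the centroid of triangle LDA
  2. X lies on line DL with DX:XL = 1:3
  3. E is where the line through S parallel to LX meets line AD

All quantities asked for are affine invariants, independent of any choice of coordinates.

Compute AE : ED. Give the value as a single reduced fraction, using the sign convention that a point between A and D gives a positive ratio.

AE:ED = 2

Choose coordinates D = (0, 0), A = (1, 0), L = (0, 1).
1. S is the centroid of triangle LDA ⇒ S = (1/3, 1/3)
2. X lies on line DL with DX:XL = 1:3 ⇒ X = (0, 1/4)
3. E is where the line through S parallel to LX meets line AD ⇒ E = (1/3, 0)
E = A + t·(D−A) with t = 2/3, so AE:ED = t:(1−t) = 2/3:1/3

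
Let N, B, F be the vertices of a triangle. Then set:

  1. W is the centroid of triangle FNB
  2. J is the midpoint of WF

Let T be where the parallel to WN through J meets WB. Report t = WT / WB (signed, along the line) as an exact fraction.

t = -1/2

Choose coordinates N = (0, 0), B = (1, 0), F = (0, 1).
1. W is the centroid of triangle FNB ⇒ W = (1/3, 1/3)
2. J is the midpoint of WF ⇒ J = (1/6, 2/3)
through J parallel to WN: direction (-1/3, -1/3); meets WB at T = (0, 1/2)
T = W + t·(B−W) with t = -1/2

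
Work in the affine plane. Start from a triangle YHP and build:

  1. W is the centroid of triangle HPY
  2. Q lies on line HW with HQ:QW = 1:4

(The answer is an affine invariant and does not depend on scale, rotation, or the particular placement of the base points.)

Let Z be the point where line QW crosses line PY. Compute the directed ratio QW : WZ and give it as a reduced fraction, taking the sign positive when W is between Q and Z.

QW:WZ = 8/5

Assign Y = (0, 0), H = (1, 0), P = (0, 1) — the answer is frame-independent, so this choice is without loss of generality.
1. W is the centroid of triangle HPY ⇒ W = (1/3, 1/3)
2. Q lies on line HW with HQ:QW = 1:4 ⇒ Q = (13/15, 1/15)
line QW meets PY at Z = (0, 1/2)
W = Q + t·(Z−Q) with t = 8/13, so QW:WZ = 8/13:5/13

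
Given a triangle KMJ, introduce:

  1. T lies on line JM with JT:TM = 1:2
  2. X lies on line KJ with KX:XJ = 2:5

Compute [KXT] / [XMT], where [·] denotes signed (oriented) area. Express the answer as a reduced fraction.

[KXT]:[XMT] = -1/5

Set K = (0, 0), M = (1, 0), J = (0, 1); any affine frame gives the same invariant.
1. T lies on line JM with JT:TM = 1:2 ⇒ T = (1/3, 2/3)
2. X lies on line KJ with KX:XJ = 2:5 ⇒ X = (0, 2/7)
2·[KXT] = -2/21, 2·[XMT] = 10/21
[KXT]:[XMT] = -2/21:10/21 = -1/5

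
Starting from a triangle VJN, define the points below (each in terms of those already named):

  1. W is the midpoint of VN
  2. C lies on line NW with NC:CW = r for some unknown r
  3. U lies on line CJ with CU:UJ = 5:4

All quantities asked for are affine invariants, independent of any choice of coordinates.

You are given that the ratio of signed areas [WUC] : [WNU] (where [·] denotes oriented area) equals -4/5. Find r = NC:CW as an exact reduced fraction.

Set V = (0, 0), J = (1, 0), N = (0, 1); any affine frame gives the same invariant.
1. W is the midpoint of VN ⇒ W = (0, 1/2)
2. With NC:CW = r, write λ = r/(r+1) so C = N + λ·(W−N); C is affine-linear in λ
3. U lies on line CJ with CU:UJ = 5:4 ⇒ U is an affine combination of earlier points and hence also affine-linear in λ
Every point depending on C is an affine combination of C and λ-independent points, so each such coordinate is linear in λ; the λ² term in each signed area is a multiple of (W−N)×(W−N) = 0, so 2·[WUC] and 2·[WNU] are each linear in λ. Evaluating at λ=0 and λ=1:
  2·[WUC] = -5/18·λ + 5/18,   2·[WNU] = -5/18
So [WUC]:[WNU] = (-5/18·λ + 5/18) / (-5/18). Setting this equal to -4/5:
  -5/18·λ + 5/18 = -4/5·(-5/18)  ⇒  λ = 1/5
Then r = λ/(1−λ) = (1/5)/(4/5) = 1/4. Check: with r = 1/4, C = (0, 9/10) and [WUC]:[WNU] = -4/5 as required.

r = 1/4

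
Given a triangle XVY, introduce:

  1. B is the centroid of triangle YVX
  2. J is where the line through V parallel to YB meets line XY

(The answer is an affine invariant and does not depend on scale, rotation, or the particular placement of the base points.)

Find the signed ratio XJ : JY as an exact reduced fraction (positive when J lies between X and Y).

Choose coordinates X = (0, 0), V = (1, 0), Y = (0, 1).
1. B is the centroid of triangle YVX ⇒ B = (1/3, 1/3)
2. J is where the line through V parallel to YB meets line XY ⇒ J = (0, 2)
J = X + t·(Y−X) with t = 2, so XJ:JY = t:(1−t) = 2:-1

XJ:JY = -2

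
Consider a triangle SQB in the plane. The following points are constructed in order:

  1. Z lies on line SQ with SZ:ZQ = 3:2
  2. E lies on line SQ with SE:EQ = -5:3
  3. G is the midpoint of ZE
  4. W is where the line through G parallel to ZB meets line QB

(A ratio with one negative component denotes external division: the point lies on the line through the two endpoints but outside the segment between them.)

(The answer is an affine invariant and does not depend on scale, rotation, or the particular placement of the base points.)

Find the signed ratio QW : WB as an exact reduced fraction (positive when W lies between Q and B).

Work in coordinates with S = (0, 0), Q = (1, 0), B = (0, 1).
1. Z lies on line SQ with SZ:ZQ = 3:2 ⇒ Z = (3/5, 0)
2. E lies on line SQ with SE:EQ = -5:3 ⇒ E = (5/2, 0)
3. G is the midpoint of ZE ⇒ G = (31/20, 0)
4. W is where the line through G parallel to ZB meets line QB ⇒ W = (19/8, -11/8)
W = Q + t·(B−Q) with t = -11/8, so QW:WB = t:(1−t) = -11/8:19/8

QW:WB = -11/19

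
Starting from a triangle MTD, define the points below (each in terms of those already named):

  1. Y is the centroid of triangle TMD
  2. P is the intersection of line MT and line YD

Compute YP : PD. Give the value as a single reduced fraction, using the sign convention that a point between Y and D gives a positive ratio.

YP:PD = -1/3

Work in coordinates with M = (0, 0), T = (1, 0), D = (0, 1).
1. Y is the centroid of triangle TMD ⇒ Y = (1/3, 1/3)
2. P is the intersection of line MT and line YD ⇒ P = (1/2, 0)
P = Y + t·(D−Y) with t = -1/2, so YP:PD = t:(1−t) = -1/2:3/2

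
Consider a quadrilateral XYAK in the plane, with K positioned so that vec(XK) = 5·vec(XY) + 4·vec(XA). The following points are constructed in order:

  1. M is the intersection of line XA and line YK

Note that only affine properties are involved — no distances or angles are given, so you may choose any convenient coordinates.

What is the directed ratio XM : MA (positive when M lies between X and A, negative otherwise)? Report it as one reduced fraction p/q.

Work in coordinates with X = (0, 0), Y = (1, 0), A = (0, 1), K = (5, 4).
1. M is the intersection of line XA and line YK ⇒ M = (0, -1)
M = X + t·(A−X) with t = -1, so XM:MA = t:(1−t) = -1:2

XM:MA = -1/2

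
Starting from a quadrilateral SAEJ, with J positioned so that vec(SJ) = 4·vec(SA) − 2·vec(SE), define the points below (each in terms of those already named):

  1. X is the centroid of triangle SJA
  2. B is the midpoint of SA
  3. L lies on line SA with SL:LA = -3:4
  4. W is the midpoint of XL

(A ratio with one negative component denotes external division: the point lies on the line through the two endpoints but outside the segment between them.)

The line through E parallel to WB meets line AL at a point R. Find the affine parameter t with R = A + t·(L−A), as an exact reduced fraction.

t = 9/8

Choose coordinates S = (0, 0), A = (1, 0), E = (0, 1), J = (4, -2).
1. X is the centroid of triangle SJA ⇒ X = (5/3, -2/3)
2. B is the midpoint of SA ⇒ B = (1/2, 0)
3. L lies on line SA with SL:LA = -3:4 ⇒ L = (-3, 0)
4. W is the midpoint of XL ⇒ W = (-2/3, -1/3)
through E parallel to WB: direction (7/6, 1/3); meets AL at R = (-7/2, 0)
R = A + t·(L−A) with t = 9/8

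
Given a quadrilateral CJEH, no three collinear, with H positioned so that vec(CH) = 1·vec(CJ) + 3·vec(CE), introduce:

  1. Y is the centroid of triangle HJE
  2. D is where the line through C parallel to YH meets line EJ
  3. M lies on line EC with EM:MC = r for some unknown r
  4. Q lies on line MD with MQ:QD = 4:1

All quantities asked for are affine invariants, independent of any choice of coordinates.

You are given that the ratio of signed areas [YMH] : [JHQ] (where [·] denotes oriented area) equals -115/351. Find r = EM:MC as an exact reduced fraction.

Work in coordinates with C = (0, 0), J = (1, 0), E = (0, 1), H = (1, 3).
1. Y is the centroid of triangle HJE ⇒ Y = (2/3, 4/3)
2. D is where the line through C parallel to YH meets line EJ ⇒ D = (1/6, 5/6)
3. With EM:MC = r, write λ = r/(r+1) so M = E + λ·(C−E); M is affine-linear in λ
4. Q lies on line MD with MQ:QD = 4:1 ⇒ Q is an affine combination of earlier points and hence also affine-linear in λ
Every point depending on M is an affine combination of M and λ-independent points, so each such coordinate is linear in λ; the λ² term in each signed area is a multiple of (C−E)×(C−E) = 0, so 2·[YMH] and 2·[JHQ] are each linear in λ. Evaluating at λ=0 and λ=1:
  2·[YMH] = 1/3·λ − 1,   2·[JHQ] = 13/5
So [YMH]:[JHQ] = (1/3·λ − 1) / (13/5). Setting this equal to -115/351:
  1/3·λ − 1 = -115/351·(13/5)  ⇒  λ = 4/9
Then r = λ/(1−λ) = (4/9)/(5/9) = 4/5. Check: with r = 4/5, M = (0, 5/9) and [YMH]:[JHQ] = -115/351 as required.

r = 4/5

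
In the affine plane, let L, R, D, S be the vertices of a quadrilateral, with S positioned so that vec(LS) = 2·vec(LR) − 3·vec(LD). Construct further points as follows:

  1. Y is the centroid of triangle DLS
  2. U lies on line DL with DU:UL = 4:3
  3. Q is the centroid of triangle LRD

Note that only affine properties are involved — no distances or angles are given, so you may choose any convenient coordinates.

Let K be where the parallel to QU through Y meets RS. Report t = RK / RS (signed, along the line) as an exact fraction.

t = 16/57

Set L = (0, 0), R = (1, 0), D = (0, 1), S = (2, -3); any affine frame gives the same invariant.
1. Y is the centroid of triangle DLS ⇒ Y = (2/3, -2/3)
2. U lies on line DL with DU:UL = 4:3 ⇒ U = (0, 3/7)
3. Q is the centroid of triangle LRD ⇒ Q = (1/3, 1/3)
through Y parallel to QU: direction (-1/3, 2/21); meets RS at K = (73/57, -16/19)
K = R + t·(S−R) with t = 16/57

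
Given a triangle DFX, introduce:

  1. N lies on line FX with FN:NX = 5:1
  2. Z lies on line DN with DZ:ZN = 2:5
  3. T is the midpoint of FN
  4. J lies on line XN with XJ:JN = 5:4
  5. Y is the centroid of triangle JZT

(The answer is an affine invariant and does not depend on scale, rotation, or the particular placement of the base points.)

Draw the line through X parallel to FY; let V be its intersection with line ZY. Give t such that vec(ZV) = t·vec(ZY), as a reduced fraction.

t = 251/143

Work in coordinates with D = (0, 0), F = (1, 0), X = (0, 1).
1. N lies on line FX with FN:NX = 5:1 ⇒ N = (1/6, 5/6)
2. Z lies on line DN with DZ:ZN = 2:5 ⇒ Z = (1/21, 5/21)
3. T is the midpoint of FN ⇒ T = (7/12, 5/12)
4. J lies on line XN with XJ:JN = 5:4 ⇒ J = (5/54, 49/54)
5. Y is the centroid of triangle JZT ⇒ Y = (547/2268, 1181/2268)
through X parallel to FY: direction (-1721/2268, 1181/2268); meets ZY at V = (125633/324324, 238111/324324)
V = Z + t·(Y−Z) with t = 251/143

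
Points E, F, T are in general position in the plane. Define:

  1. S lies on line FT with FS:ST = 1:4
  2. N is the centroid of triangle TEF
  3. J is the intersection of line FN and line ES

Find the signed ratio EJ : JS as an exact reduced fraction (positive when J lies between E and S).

Work in coordinates with E = (0, 0), F = (1, 0), T = (0, 1).
1. S lies on line FT with FS:ST = 1:4 ⇒ S = (4/5, 1/5)
2. N is the centroid of triangle TEF ⇒ N = (1/3, 1/3)
3. J is the intersection of line FN and line ES ⇒ J = (2/3, 1/6)
J = E + t·(S−E) with t = 5/6, so EJ:JS = t:(1−t) = 5/6:1/6

EJ:JS = 5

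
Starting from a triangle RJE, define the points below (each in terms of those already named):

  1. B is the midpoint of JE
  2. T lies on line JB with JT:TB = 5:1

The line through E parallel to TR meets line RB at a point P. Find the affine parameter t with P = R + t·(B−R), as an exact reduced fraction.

Choose coordinates R = (0, 0), J = (1, 0), E = (0, 1).
1. B is the midpoint of JE ⇒ B = (1/2, 1/2)
2. T lies on line JB with JT:TB = 5:1 ⇒ T = (7/12, 5/12)
through E parallel to TR: direction (-7/12, -5/12); meets RB at P = (7/2, 7/2)
P = R + t·(B−R) with t = 7

t = 7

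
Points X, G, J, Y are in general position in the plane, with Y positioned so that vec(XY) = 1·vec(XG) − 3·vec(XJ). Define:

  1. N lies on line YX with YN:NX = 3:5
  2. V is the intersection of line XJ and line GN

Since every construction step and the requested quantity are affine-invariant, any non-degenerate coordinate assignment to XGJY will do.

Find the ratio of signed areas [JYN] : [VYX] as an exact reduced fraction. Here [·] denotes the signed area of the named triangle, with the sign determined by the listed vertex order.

Choose coordinates X = (0, 0), G = (1, 0), J = (0, 1), Y = (1, -3).
1. N lies on line YX with YN:NX = 3:5 ⇒ N = (5/8, -15/8)
2. V is the intersection of line XJ and line GN ⇒ V = (0, -5)
2·[JYN] = -3/8, 2·[VYX] = 5
[JYN]:[VYX] = -3/8:5 = -3/40

[JYN]:[VYX] = -3/40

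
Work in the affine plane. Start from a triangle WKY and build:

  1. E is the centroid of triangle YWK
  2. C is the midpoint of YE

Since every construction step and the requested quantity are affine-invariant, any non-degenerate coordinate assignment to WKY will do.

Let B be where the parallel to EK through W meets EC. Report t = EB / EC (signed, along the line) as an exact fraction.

t = -2

Assign W = (0, 0), K = (1, 0), Y = (0, 1) — the answer is frame-independent, so this choice is without loss of generality.
1. E is the centroid of triangle YWK ⇒ E = (1/3, 1/3)
2. C is the midpoint of YE ⇒ C = (1/6, 2/3)
through W parallel to EK: direction (2/3, -1/3); meets EC at B = (2/3, -1/3)
B = E + t·(C−E) with t = -2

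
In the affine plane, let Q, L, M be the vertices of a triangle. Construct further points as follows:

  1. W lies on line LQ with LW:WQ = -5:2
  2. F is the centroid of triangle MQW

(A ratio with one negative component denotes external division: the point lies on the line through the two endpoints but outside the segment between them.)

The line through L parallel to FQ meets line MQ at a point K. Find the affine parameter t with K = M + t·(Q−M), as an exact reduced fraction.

Choose coordinates Q = (0, 0), L = (1, 0), M = (0, 1).
1. W lies on line LQ with LW:WQ = -5:2 ⇒ W = (-2/3, 0)
2. F is the centroid of triangle MQW ⇒ F = (-2/9, 1/3)
through L parallel to FQ: direction (2/9, -1/3); meets MQ at K = (0, 3/2)
K = M + t·(Q−M) with t = -1/2

t = -1/2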